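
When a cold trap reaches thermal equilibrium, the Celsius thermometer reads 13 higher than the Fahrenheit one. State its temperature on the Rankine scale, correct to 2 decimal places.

Let x be the Fahrenheit reading; then the Celsius reading is 5/9·x - 17.7778.
(5/9·x - 17.7778) - x = 13  ⇒  (-4/9)·x = 30.7778  ⇒  x = -69.2500°F.
In Celsius: (-69.25 - 32) × 5/9 = -56.2500°C.
In Rankine: -56.2500 × 1.8 + 491.67 = 390.42°R.

390.42°R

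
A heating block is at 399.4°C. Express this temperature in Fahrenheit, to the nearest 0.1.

In Fahrenheit: 399.4000 × 1.8 + 32 = 750.9°F.

750.9°F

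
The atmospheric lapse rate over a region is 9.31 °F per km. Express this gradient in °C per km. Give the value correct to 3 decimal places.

The quantity depends on a temperature interval, so only the ratio of degree sizes applies; the offset between the scales is irrelevant.
A change of 1°F is a change of 5/9°C, so 9.31 × 5/9 = 5.172.

5.172 °C/km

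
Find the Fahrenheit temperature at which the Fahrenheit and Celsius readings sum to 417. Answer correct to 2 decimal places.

Let F be the Fahrenheit reading. The Celsius reading is C = 5/9·F - 17.7778.
Require F + C = 417: (14/9)·F - 17.7778 = 417.
F = (417 + 17.7778) / (14/9) = 279.50.

279.50°F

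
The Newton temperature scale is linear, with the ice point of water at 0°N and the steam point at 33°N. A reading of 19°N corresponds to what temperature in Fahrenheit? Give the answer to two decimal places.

Linear interpolation between the fixed points: C = (19 - 0) × 100 / (33 - 0) = 57.5758°C.
Then 57.5758 × 1.8 + 32 = 135.64°F.

135.64°F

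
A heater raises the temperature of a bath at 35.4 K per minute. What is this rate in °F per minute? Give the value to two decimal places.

Since only a temperature interval is involved, the additive offset between the scales drops out.
A change of 1 K is a change of 1.8°F, so 35.4 × 1.8 = 63.72.

63.72 °F/minute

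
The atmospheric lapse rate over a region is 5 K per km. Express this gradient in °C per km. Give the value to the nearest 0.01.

The quantity depends on a temperature interval, so only the ratio of degree sizes applies; the offset between the scales is irrelevant.
A change of 1 K is a change of 1°C, so 5 × 1 = 5.00.

5.00 °C/km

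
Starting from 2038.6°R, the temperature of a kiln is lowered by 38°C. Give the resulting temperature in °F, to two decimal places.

1510.53°F

Initial temperature in Celsius: (2038.6 - 491.67) × 5/9 = 859.4056°C.
Final Celsius temperature: 859.4056 - 38.0000 = 821.4056°C.
In Fahrenheit: 821.4056 × 1.8 + 32 = 1510.53°F.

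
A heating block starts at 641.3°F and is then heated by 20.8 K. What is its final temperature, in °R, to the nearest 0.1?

Initial temperature in Celsius: (641.3 - 32) × 5/9 = 338.5000°C.
The 20.8 K change is an interval; Kelvin and Celsius degrees are the same size, so ΔC = +20.8°C.
Final Celsius temperature: 338.5000 + 20.8000 = 359.3000°C.
In Rankine: 359.3000 × 1.8 + 491.67 = 1138.4°R.

1138.4°R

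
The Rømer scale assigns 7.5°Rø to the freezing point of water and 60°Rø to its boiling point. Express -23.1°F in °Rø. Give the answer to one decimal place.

First in Celsius: (-23.1 - 32) × 5/9 = -30.6111°C.
Linearly onto the Rømer scale: 7.5 + (-30.6111 / 100) × (60 - 7.5) = -8.6°Rø.

-8.6°Rø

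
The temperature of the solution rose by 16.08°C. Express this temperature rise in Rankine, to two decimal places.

Only the scale ratio 1.8 matters for a change in temperature.
16.08 × 1.8 = 28.94.

28.94°R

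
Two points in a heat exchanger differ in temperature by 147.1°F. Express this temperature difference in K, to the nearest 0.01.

81.72 K

An interval of 1°F corresponds to 5/9 K.
147.1 × 5/9 = 81.72.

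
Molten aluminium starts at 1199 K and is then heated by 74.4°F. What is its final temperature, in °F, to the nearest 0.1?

Initial temperature in Celsius: 1199 - 273.15 = 925.8500°C.
The 74.4°F change is an interval, so only the factor 5/9 applies: +74.4 × 5/9 = +41.3333°C.
Final Celsius temperature: 925.8500 + 41.3333 = 967.1833°C.
In Fahrenheit: 967.1833 × 1.8 + 32 = 1772.9°F.

1772.9°F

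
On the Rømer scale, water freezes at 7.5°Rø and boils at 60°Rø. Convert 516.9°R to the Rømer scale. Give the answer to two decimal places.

First in Celsius: (516.9 - 491.67) × 5/9 = 14.0167°C.
Linearly onto the Rømer scale: 7.5 + (14.0167 / 100) × (60 - 7.5) = 14.86°Rø.

14.86°Rø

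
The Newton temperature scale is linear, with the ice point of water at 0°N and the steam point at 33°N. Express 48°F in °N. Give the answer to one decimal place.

First in Celsius: (48 - 32) × 5/9 = 8.8889°C.
Linearly onto the Newton scale: 0 + (8.8889 / 100) × (33 - 0) = 2.9°N.

2.9°N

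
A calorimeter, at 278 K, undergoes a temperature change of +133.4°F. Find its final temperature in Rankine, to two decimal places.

633.80°R

Initial temperature in Celsius: 278 - 273.15 = 4.8500°C.
The 133.4°F change is an interval, so only the factor 5/9 applies: +133.4 × 5/9 = +74.1111°C.
Final Celsius temperature: 4.8500 + 74.1111 = 78.9611°C.
In Rankine: 78.9611 × 1.8 + 491.67 = 633.80°R.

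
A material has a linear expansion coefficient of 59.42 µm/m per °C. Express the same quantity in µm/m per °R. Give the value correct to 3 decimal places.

The quantity depends on a temperature interval, so only the ratio of degree sizes applies; the offset between the scales is irrelevant.
A change of 1°R is a change of 5/9°C, so per °R the value is 59.42 × 5/9 = 33.011.

33.011 µm/m per °R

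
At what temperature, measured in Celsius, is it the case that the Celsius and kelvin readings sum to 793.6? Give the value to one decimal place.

Let C be the Celsius reading. The kelvin reading is K = 1·C + 273.15.
Require C + K = 793.6: (2)·C + 273.15 = 793.6.
C = (793.6 - 273.15) / (2) = 260.2.

260.2°C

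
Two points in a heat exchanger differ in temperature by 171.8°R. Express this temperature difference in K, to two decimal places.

95.44 K

For a temperature interval the offset drops out; only the factor 5/9 applies.
171.8 × 5/9 = 95.44.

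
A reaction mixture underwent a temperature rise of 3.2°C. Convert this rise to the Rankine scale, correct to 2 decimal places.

5.76°R

For a temperature interval the offset drops out; only the factor 1.8 applies.
3.2 × 1.8 = 5.76.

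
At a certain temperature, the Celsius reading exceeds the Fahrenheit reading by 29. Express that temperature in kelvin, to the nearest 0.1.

Let x be the Fahrenheit reading; then the Celsius reading is 5/9·x - 17.7778.
(5/9·x - 17.7778) - x = 29  ⇒  (-4/9)·x = 46.7778  ⇒  x = -105.2500°F.
In Celsius: (-105.25 - 32) × 5/9 = -76.2500°C.
In kelvin: -76.2500 + 273.15 = 196.9 K.

196.9 K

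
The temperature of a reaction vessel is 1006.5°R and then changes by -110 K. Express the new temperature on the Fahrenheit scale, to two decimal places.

348.83°F

Initial temperature in Celsius: (1006.5 - 491.67) × 5/9 = 286.0167°C.
The 110 K change is an interval; Kelvin and Celsius degrees are the same size, so ΔC = -110°C.
Final Celsius temperature: 286.0167 - 110.0000 = 176.0167°C.
In Fahrenheit: 176.0167 × 1.8 + 32 = 348.83°F.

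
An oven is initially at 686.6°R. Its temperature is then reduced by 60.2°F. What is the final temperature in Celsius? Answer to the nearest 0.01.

74.85°C

Initial temperature in Celsius: (686.6 - 491.67) × 5/9 = 108.2944°C.
The 60.2°F change is an interval, so only the factor 5/9 applies: -60.2 × 5/9 = -33.4444°C.
Final Celsius temperature: 108.2944 - 33.4444 = 74.8500°C.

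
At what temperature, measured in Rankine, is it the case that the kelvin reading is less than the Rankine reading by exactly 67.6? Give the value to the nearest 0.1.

152.1°R

Let R be the Rankine reading. The kelvin reading is K = 5/9·R.
Require K - R = -67.6: (-4/9)·R = -67.6.
R = (-67.6) / (-4/9) = 152.1.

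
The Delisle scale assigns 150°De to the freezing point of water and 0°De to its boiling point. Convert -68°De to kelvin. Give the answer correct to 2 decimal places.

418.48 K

Linear interpolation between the fixed points: C = (-68 - 150) × 100 / (0 - 150) = 145.3333°C.
Then 145.3333 + 273.15 = 418.48 K.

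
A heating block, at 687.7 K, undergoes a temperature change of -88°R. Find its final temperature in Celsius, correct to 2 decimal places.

365.66°C

Initial temperature in Celsius: 687.7 - 273.15 = 414.5500°C.
The 88°R change is an interval, so only the factor 5/9 applies: -88 × 5/9 = -48.8889°C.
Final Celsius temperature: 414.5500 - 48.8889 = 365.6611°C.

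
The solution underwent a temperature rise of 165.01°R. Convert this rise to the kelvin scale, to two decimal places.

An interval of 1°R corresponds to 5/9 K.
165.01 × 5/9 = 91.67.

91.67 K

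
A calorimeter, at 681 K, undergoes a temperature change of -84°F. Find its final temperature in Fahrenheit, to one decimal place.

Initial temperature in Celsius: 681 - 273.15 = 407.8500°C.
The 84°F change is an interval, so only the factor 5/9 applies: -84 × 5/9 = -46.6667°C.
Final Celsius temperature: 407.8500 - 46.6667 = 361.1833°C.
In Fahrenheit: 361.1833 × 1.8 + 32 = 682.1°F.

682.1°F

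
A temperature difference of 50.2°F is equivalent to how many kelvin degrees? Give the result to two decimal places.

27.89 K

For a temperature interval the offset drops out; only the factor 5/9 applies.
50.2 × 5/9 = 27.89.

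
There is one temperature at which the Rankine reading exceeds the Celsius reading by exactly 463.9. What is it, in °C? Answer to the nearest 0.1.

-34.7°C

Let C be the Celsius reading. The Rankine reading is R = 1.8·C + 491.67.
Require R - C = 463.9: (0.8)·C + 491.67 = 463.9.
C = (463.9 - 491.67) / (0.8) = -34.7.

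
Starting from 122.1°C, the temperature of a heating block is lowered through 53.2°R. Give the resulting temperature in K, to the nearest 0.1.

The 53.2°R change is an interval, so only the factor 5/9 applies: -53.2 × 5/9 = -29.5556°C.
Final Celsius temperature: 122.1000 - 29.5556 = 92.5444°C.
In kelvin: 92.5444 + 273.15 = 365.7 K.

365.7 K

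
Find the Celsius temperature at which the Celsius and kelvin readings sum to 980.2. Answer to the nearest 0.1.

353.5°C

Let C be the Celsius reading. The kelvin reading is K = 1·C + 273.15.
Require C + K = 980.2: (2)·C + 273.15 = 980.2.
C = (980.2 - 273.15) / (2) = 353.5.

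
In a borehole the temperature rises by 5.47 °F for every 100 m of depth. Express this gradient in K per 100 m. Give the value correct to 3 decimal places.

The quantity depends on a temperature interval, so only the ratio of degree sizes applies; the offset between the scales is irrelevant.
A change of 1°F is a change of 5/9 K, so 5.47 × 5/9 = 3.039.

3.039 K/100 m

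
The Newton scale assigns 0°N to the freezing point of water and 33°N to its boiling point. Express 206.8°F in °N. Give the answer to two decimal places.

First in Celsius: (206.8 - 32) × 5/9 = 97.1111°C.
Linearly onto the Newton scale: 0 + (97.1111 / 100) × (33 - 0) = 32.05°N.

32.05°N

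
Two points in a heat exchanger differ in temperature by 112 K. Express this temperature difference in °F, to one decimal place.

201.6°F

For a temperature interval the offset drops out; only the factor 1.8 applies.
112 × 1.8 = 201.6.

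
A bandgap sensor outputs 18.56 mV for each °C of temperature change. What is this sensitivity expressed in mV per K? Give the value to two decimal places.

18.56 mV per K

Since only a temperature interval is involved, the additive offset between the scales drops out.
A change of 1 K is a change of 1°C, so per K the value is 18.56 × 1 = 18.56.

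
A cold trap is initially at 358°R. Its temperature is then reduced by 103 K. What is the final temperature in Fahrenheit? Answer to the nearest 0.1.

-287.1°F

Initial temperature in Celsius: (358 - 491.67) × 5/9 = -74.2611°C.
The 103 K change is an interval; Kelvin and Celsius degrees are the same size, so ΔC = -103°C.
Final Celsius temperature: -74.2611 - 103.0000 = -177.2611°C.
In Fahrenheit: -177.2611 × 1.8 + 32 = -287.1°F.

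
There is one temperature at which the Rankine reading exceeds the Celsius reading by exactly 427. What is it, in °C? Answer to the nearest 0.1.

Let C be the Celsius reading. The Rankine reading is R = 1.8·C + 491.67.
Require R - C = 427: (0.8)·C + 491.67 = 427.
C = (427 - 491.67) / (0.8) = -80.8.

-80.8°C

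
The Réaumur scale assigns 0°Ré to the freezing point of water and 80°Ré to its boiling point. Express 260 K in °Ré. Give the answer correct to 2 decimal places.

-10.52°Ré

First in Celsius: 260 - 273.15 = -13.1500°C.
Linearly onto the Réaumur scale: 0 + (-13.1500 / 100) × (80 - 0) = -10.52°Ré.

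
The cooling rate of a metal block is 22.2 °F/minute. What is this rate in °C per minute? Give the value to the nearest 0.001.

The quantity depends on a temperature interval, so only the ratio of degree sizes applies; the offset between the scales is irrelevant.
A change of 1°F is a change of 5/9°C, so 22.2 × 5/9 = 12.333.

12.333 °C/minute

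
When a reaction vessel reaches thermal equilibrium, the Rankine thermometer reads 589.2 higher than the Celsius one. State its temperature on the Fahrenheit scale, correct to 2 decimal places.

251.44°F

Let x be the Celsius reading; then the Rankine reading is 1.8·x + 491.67.
(1.8·x + 491.67) - x = 589.2  ⇒  (0.8)·x = 97.53  ⇒  x = 121.9125°C.
In Fahrenheit: 121.9125 × 1.8 + 32 = 251.44°F.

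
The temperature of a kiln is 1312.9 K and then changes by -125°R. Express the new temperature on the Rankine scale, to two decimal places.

Initial temperature in Celsius: 1312.9 - 273.15 = 1039.7500°C.
The 125°R change is an interval, so only the factor 5/9 applies: -125 × 5/9 = -69.4444°C.
Final Celsius temperature: 1039.7500 - 69.4444 = 970.3056°C.
In Rankine: 970.3056 × 1.8 + 491.67 = 2238.22°R.

2238.22°R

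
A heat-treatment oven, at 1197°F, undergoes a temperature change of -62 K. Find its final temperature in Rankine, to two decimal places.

1545.07°R

Initial temperature in Celsius: (1197 - 32) × 5/9 = 647.2222°C.
The 62 K change is an interval; Kelvin and Celsius degrees are the same size, so ΔC = -62°C.
Final Celsius temperature: 647.2222 - 62.0000 = 585.2222°C.
In Rankine: 585.2222 × 1.8 + 491.67 = 1545.07°R.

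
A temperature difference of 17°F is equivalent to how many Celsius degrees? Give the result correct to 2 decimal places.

9.44°C

Only the scale ratio 5/9 matters for a change in temperature.
17 × 5/9 = 9.44.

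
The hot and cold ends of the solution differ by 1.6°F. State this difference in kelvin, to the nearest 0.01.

0.89 K

For a temperature interval the offset drops out; only the factor 5/9 applies.
1.6 × 5/9 = 0.89.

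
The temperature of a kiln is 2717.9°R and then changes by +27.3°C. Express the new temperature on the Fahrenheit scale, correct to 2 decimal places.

2307.37°F

Initial temperature in Celsius: (2717.9 - 491.67) × 5/9 = 1236.7944°C.
Final Celsius temperature: 1236.7944 + 27.3000 = 1264.0944°C.
In Fahrenheit: 1264.0944 × 1.8 + 32 = 2307.37°F.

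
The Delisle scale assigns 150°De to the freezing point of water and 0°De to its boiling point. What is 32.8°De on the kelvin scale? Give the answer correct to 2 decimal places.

Linear interpolation between the fixed points: C = (32.8 - 150) × 100 / (0 - 150) = 78.1333°C.
Then 78.1333 + 273.15 = 351.28 K.

351.28 K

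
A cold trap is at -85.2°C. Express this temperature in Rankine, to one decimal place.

In Rankine: -85.2000 × 1.8 + 491.67 = 338.3°R.

338.3°R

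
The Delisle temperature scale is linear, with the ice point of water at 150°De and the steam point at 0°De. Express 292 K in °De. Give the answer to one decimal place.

121.7°De

First in Celsius: 292 - 273.15 = 18.8500°C.
Linearly onto the Delisle scale: 150 + (18.8500 / 100) × (0 - 150) = 121.7°De.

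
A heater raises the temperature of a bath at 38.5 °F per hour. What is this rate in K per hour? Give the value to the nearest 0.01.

The quantity depends on a temperature interval, so only the ratio of degree sizes applies; the offset between the scales is irrelevant.
A change of 1°F is a change of 5/9 K, so 38.5 × 5/9 = 21.39.

21.39 K/hour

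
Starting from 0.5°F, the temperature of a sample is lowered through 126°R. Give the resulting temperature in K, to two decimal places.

Initial temperature in Celsius: (0.5 - 32) × 5/9 = -17.5000°C.
The 126°R change is an interval, so only the factor 5/9 applies: -126 × 5/9 = -70.0000°C.
Final Celsius temperature: -17.5000 - 70.0000 = -87.5000°C.
In kelvin: -87.5000 + 273.15 = 185.65 K.

185.65 K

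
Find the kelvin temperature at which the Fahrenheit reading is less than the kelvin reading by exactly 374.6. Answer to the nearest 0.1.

106.3 K

Let K be the kelvin reading. The Fahrenheit reading is F = 1.8·K - 459.67.
Require F - K = -374.6: (0.8)·K - 459.67 = -374.6.
K = (-374.6 + 459.67) / (0.8) = 106.3.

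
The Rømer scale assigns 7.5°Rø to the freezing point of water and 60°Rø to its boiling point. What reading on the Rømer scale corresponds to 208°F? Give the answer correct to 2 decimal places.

First in Celsius: (208 - 32) × 5/9 = 97.7778°C.
Linearly onto the Rømer scale: 7.5 + (97.7778 / 100) × (60 - 7.5) = 58.83°Rø.

58.83°Rø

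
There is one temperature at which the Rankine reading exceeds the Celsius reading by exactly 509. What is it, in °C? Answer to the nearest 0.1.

Let C be the Celsius reading. The Rankine reading is R = 1.8·C + 491.67.
Require R - C = 509: (0.8)·C + 491.67 = 509.
C = (509 - 491.67) / (0.8) = 21.7.

21.7°C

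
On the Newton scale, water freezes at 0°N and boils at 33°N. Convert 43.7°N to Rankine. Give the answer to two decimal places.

Linear interpolation between the fixed points: C = (43.7 - 0) × 100 / (33 - 0) = 132.4242°C.
Then 132.4242 × 1.8 + 491.67 = 730.03°R.

730.03°R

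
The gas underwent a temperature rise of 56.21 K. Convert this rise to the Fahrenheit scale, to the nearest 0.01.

101.18°F

An interval of 1 K corresponds to 1.8°F.
56.21 × 1.8 = 101.18.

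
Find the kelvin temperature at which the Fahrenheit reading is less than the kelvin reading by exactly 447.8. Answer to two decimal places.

Let K be the kelvin reading. The Fahrenheit reading is F = 1.8·K - 459.67.
Require F - K = -447.8: (0.8)·K - 459.67 = -447.8.
K = (-447.8 + 459.67) / (0.8) = 14.84.

14.84 K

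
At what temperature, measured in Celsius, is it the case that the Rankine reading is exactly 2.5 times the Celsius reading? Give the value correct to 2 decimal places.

Let C be the Celsius reading. The Rankine reading is R = 1.8·C + 491.67.
Require R = 2.5·C: 1.8·C + 491.67 = 2.5·C.
(-0.7)·C = -491.67  ⇒  C = 702.39.

702.39°C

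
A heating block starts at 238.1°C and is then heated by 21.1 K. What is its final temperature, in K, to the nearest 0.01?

532.35 K

The 21.1 K change is an interval; Kelvin and Celsius degrees are the same size, so ΔC = +21.1°C.
Final Celsius temperature: 238.1000 + 21.1000 = 259.2000°C.
In kelvin: 259.2000 + 273.15 = 532.35 K.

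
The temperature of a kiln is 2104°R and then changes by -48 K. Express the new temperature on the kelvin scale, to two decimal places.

1120.89 K

Initial temperature in Celsius: (2104 - 491.67) × 5/9 = 895.7389°C.
The 48 K change is an interval; Kelvin and Celsius degrees are the same size, so ΔC = -48°C.
Final Celsius temperature: 895.7389 - 48.0000 = 847.7389°C.
In kelvin: 847.7389 + 273.15 = 1120.89 K.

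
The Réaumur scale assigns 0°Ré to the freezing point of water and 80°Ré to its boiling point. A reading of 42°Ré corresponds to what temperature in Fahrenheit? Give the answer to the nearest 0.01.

126.50°F

Linear interpolation between the fixed points: C = (42 - 0) × 100 / (80 - 0) = 52.5000°C.
Then 52.5000 × 1.8 + 32 = 126.50°F.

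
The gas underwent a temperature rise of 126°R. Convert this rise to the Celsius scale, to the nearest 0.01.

70.00°C

For a temperature interval the offset drops out; only the factor 5/9 applies.
126 × 5/9 = 70.00.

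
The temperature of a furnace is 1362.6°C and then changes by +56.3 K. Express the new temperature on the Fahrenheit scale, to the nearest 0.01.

The 56.3 K change is an interval; Kelvin and Celsius degrees are the same size, so ΔC = +56.3°C.
Final Celsius temperature: 1362.6000 + 56.3000 = 1418.9000°C.
In Fahrenheit: 1418.9000 × 1.8 + 32 = 2586.02°F.

2586.02°F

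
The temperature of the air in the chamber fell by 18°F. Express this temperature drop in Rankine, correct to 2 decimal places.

18.00°R

Fahrenheit and Rankine degrees are the same size, so the interval is unchanged: 18.00.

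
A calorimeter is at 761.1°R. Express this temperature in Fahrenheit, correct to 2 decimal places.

In Celsius: (761.1 - 491.67) × 5/9 = 149.6833°C.
In Fahrenheit: 149.6833 × 1.8 + 32 = 301.43°F.

301.43°F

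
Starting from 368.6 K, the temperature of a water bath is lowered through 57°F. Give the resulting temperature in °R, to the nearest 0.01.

606.48°R

Initial temperature in Celsius: 368.6 - 273.15 = 95.4500°C.
The 57°F change is an interval, so only the factor 5/9 applies: -57 × 5/9 = -31.6667°C.
Final Celsius temperature: 95.4500 - 31.6667 = 63.7833°C.
In Rankine: 63.7833 × 1.8 + 491.67 = 606.48°R.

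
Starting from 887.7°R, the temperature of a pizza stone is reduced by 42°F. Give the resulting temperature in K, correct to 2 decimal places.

Initial temperature in Celsius: (887.7 - 491.67) × 5/9 = 220.0167°C.
The 42°F change is an interval, so only the factor 5/9 applies: -42 × 5/9 = -23.3333°C.
Final Celsius temperature: 220.0167 - 23.3333 = 196.6833°C.
In kelvin: 196.6833 + 273.15 = 469.83 K.

469.83 K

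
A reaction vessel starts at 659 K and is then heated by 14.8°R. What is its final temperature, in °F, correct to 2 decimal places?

741.33°F

Initial temperature in Celsius: 659 - 273.15 = 385.8500°C.
The 14.8°R change is an interval, so only the factor 5/9 applies: +14.8 × 5/9 = +8.2222°C.
Final Celsius temperature: 385.8500 + 8.2222 = 394.0722°C.
In Fahrenheit: 394.0722 × 1.8 + 32 = 741.33°F.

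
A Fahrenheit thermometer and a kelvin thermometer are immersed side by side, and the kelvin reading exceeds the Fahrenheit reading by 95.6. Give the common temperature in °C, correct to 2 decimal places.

Let x be the Fahrenheit reading; then the kelvin reading is 5/9·x + 255.372.
(5/9·x + 255.372) - x = 95.6  ⇒  (-4/9)·x = -159.772  ⇒  x = 359.4875°F.
In Celsius: (359.4875 - 32) × 5/9 = 181.94°C.

181.94°C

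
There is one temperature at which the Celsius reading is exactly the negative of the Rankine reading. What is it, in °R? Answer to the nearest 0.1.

Let R be the Rankine reading. The Celsius reading is C = 5/9·R - 273.15.
Require C = -1·R: 5/9·R - 273.15 = -1·R.
(14/9)·R = 273.15  ⇒  R = 175.6.

175.6°R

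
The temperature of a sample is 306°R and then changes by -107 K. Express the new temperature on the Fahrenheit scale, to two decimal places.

Initial temperature in Celsius: (306 - 491.67) × 5/9 = -103.1500°C.
The 107 K change is an interval; Kelvin and Celsius degrees are the same size, so ΔC = -107°C.
Final Celsius temperature: -103.1500 - 107.0000 = -210.1500°C.
In Fahrenheit: -210.1500 × 1.8 + 32 = -346.27°F.

-346.27°F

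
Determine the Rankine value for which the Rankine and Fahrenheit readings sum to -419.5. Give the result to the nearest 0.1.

Let R be the Rankine reading. The Fahrenheit reading is F = 1·R - 459.67.
Require R + F = -419.5: (2)·R - 459.67 = -419.5.
R = (-419.5 + 459.67) / (2) = 20.1.

20.1°R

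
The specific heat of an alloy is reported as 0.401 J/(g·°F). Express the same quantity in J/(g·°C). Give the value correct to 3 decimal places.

0.722 J/(g·°C)

Since only a temperature interval is involved, the additive offset between the scales drops out.
A change of 1°C is a change of 1.8°F, so per °C the value is 0.401 × 1.8 = 0.722.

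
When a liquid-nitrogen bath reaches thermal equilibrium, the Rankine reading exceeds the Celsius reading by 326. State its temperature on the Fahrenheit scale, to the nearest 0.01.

-340.76°F

Let x be the Rankine reading; then the Celsius reading is 5/9·x - 273.15.
(5/9·x - 273.15) - x = -326  ⇒  (-4/9)·x = -52.85  ⇒  x = 118.9125°R.
In Celsius: (118.9125 - 491.67) × 5/9 = -207.0875°C.
In Fahrenheit: -207.0875 × 1.8 + 32 = -340.76°F.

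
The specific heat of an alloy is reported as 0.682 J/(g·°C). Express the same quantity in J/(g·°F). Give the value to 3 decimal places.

Since only a temperature interval is involved, the additive offset between the scales drops out.
A change of 1°F is a change of 5/9°C, so per °F the value is 0.682 × 5/9 = 0.379.

0.379 J/(g·°F)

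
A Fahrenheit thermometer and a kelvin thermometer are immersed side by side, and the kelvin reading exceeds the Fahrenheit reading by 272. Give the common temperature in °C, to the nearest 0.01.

-38.56°C

Let x be the Fahrenheit reading; then the kelvin reading is 5/9·x + 255.372.
(5/9·x + 255.372) - x = 272  ⇒  (-4/9)·x = 16.6278  ⇒  x = -37.4125°F.
In Celsius: (-37.4125 - 32) × 5/9 = -38.56°C.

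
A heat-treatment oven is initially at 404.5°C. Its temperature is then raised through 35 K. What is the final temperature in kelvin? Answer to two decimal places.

712.65 K

The 35 K change is an interval; Kelvin and Celsius degrees are the same size, so ΔC = +35°C.
Final Celsius temperature: 404.5000 + 35.0000 = 439.5000°C.
In kelvin: 439.5000 + 273.15 = 712.65 K.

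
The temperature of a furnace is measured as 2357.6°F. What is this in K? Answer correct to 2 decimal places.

In Celsius: (2357.6 - 32) × 5/9 = 1292.0000°C.
In kelvin: 1292.0000 + 273.15 = 1565.15 K.

1565.15 K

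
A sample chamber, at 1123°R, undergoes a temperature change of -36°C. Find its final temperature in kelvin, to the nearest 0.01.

Initial temperature in Celsius: (1123 - 491.67) × 5/9 = 350.7389°C.
Final Celsius temperature: 350.7389 - 36.0000 = 314.7389°C.
In kelvin: 314.7389 + 273.15 = 587.89 K.

587.89 K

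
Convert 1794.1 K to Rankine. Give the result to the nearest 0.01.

In Celsius: 1794.1 - 273.15 = 1520.9500°C.
In Rankine: 1520.9500 × 1.8 + 491.67 = 3229.38°R.

3229.38°R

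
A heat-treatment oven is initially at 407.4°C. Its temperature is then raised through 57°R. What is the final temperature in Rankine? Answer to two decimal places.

The 57°R change is an interval, so only the factor 5/9 applies: +57 × 5/9 = +31.6667°C.
Final Celsius temperature: 407.4000 + 31.6667 = 439.0667°C.
In Rankine: 439.0667 × 1.8 + 491.67 = 1281.99°R.

1281.99°R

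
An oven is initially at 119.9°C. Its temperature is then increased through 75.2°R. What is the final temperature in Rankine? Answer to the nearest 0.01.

The 75.2°R change is an interval, so only the factor 5/9 applies: +75.2 × 5/9 = +41.7778°C.
Final Celsius temperature: 119.9000 + 41.7778 = 161.6778°C.
In Rankine: 161.6778 × 1.8 + 491.67 = 782.69°R.

782.69°R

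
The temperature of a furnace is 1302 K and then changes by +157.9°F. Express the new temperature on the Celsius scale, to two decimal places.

Initial temperature in Celsius: 1302 - 273.15 = 1028.8500°C.
The 157.9°F change is an interval, so only the factor 5/9 applies: +157.9 × 5/9 = +87.7222°C.
Final Celsius temperature: 1028.8500 + 87.7222 = 1116.5722°C.

1116.57°C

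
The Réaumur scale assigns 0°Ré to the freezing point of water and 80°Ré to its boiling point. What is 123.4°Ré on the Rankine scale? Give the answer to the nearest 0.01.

769.32°R

Linear interpolation between the fixed points: C = (123.4 - 0) × 100 / (80 - 0) = 154.2500°C.
Then 154.2500 × 1.8 + 491.67 = 769.32°R.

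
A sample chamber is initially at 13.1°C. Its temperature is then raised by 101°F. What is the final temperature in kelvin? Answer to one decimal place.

342.4 K

The 101°F change is an interval, so only the factor 5/9 applies: +101 × 5/9 = +56.1111°C.
Final Celsius temperature: 13.1000 + 56.1111 = 69.2111°C.
In kelvin: 69.2111 + 273.15 = 342.4 K.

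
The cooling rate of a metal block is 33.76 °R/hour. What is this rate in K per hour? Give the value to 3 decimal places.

Since only a temperature interval is involved, the additive offset between the scales drops out.
A change of 1°R is a change of 5/9 K, so 33.76 × 5/9 = 18.756.

18.756 K/hour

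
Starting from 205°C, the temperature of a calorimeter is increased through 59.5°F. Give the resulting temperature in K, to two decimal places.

511.21 K

The 59.5°F change is an interval, so only the factor 5/9 applies: +59.5 × 5/9 = +33.0556°C.
Final Celsius temperature: 205.0000 + 33.0556 = 238.0556°C.
In kelvin: 238.0556 + 273.15 = 511.21 K.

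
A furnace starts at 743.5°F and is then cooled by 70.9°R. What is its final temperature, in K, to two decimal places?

629.04 K

Initial temperature in Celsius: (743.5 - 32) × 5/9 = 395.2778°C.
The 70.9°R change is an interval, so only the factor 5/9 applies: -70.9 × 5/9 = -39.3889°C.
Final Celsius temperature: 395.2778 - 39.3889 = 355.8889°C.
In kelvin: 355.8889 + 273.15 = 629.04 K.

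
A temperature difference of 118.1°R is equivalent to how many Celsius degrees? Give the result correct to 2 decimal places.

65.61°C

An interval of 1°R corresponds to 5/9°C.
118.1 × 5/9 = 65.61.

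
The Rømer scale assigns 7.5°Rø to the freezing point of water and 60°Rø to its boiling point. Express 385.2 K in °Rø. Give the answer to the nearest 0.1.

First in Celsius: 385.2 - 273.15 = 112.0500°C.
Linearly onto the Rømer scale: 7.5 + (112.0500 / 100) × (60 - 7.5) = 66.3°Rø.

66.3°Rø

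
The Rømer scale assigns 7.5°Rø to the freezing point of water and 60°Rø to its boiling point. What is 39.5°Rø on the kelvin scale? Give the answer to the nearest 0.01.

334.10 K

Linear interpolation between the fixed points: C = (39.5 - 7.5) × 100 / (60 - 7.5) = 60.9524°C.
Then 60.9524 + 273.15 = 334.10 K.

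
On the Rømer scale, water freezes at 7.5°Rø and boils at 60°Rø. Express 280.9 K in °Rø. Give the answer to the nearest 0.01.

First in Celsius: 280.9 - 273.15 = 7.7500°C.
Linearly onto the Rømer scale: 7.5 + (7.7500 / 100) × (60 - 7.5) = 11.57°Rø.

11.57°Rø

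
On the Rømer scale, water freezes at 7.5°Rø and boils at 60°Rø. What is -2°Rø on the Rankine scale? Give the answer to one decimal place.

Linear interpolation between the fixed points: C = (-2 - 7.5) × 100 / (60 - 7.5) = -18.0952°C.
Then -18.0952 × 1.8 + 491.67 = 459.1°R.

459.1°R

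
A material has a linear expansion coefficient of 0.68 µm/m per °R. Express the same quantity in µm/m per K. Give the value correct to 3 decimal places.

Since only a temperature interval is involved, the additive offset between the scales drops out.
A change of 1 K is a change of 1.8°R, so per K the value is 0.68 × 1.8 = 1.224.

1.224 µm/m per K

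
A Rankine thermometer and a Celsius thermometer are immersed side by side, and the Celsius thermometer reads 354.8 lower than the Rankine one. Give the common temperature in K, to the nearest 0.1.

102.1 K

Let x be the Rankine reading; then the Celsius reading is 5/9·x - 273.15.
(5/9·x - 273.15) - x = -354.8  ⇒  (-4/9)·x = -81.65  ⇒  x = 183.7125°R.
In Celsius: (183.7125 - 491.67) × 5/9 = -171.0875°C.
In kelvin: -171.0875 + 273.15 = 102.1 K.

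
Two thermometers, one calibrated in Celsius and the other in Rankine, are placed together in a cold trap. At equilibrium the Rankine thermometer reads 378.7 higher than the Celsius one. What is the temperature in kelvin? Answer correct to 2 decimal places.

Let x be the Celsius reading; then the Rankine reading is 1.8·x + 491.67.
(1.8·x + 491.67) - x = 378.7  ⇒  (0.8)·x = -112.97  ⇒  x = -141.2125°C.
In kelvin: -141.2125 + 273.15 = 131.94 K.

131.94 K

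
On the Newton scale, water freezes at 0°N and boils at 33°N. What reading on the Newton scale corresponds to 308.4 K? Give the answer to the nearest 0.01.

First in Celsius: 308.4 - 273.15 = 35.2500°C.
Linearly onto the Newton scale: 0 + (35.2500 / 100) × (33 - 0) = 11.63°N.

11.63°N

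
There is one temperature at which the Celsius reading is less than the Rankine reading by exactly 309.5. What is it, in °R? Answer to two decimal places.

81.79°R

Let R be the Rankine reading. The Celsius reading is C = 5/9·R - 273.15.
Require C - R = -309.5: (-4/9)·R - 273.15 = -309.5.
R = (-309.5 + 273.15) / (-4/9) = 81.79.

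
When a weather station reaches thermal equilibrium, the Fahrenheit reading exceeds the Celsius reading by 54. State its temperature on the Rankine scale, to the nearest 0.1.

541.2°R

Let x be the Fahrenheit reading; then the Celsius reading is 5/9·x - 17.7778.
(5/9·x - 17.7778) - x = -54  ⇒  (-4/9)·x = -36.2222  ⇒  x = 81.5000°F.
In Celsius: (81.5 - 32) × 5/9 = 27.5000°C.
In Rankine: 27.5000 × 1.8 + 491.67 = 541.2°R.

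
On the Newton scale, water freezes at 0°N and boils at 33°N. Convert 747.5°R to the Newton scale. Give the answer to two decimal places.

First in Celsius: (747.5 - 491.67) × 5/9 = 142.1278°C.
Linearly onto the Newton scale: 0 + (142.1278 / 100) × (33 - 0) = 46.90°N.

46.90°N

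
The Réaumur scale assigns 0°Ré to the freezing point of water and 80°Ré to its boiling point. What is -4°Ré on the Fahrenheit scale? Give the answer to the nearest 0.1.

Linear interpolation between the fixed points: C = (-4 - 0) × 100 / (80 - 0) = -5.0000°C.
Then -5.0000 × 1.8 + 32 = 23.0°F.

23.0°F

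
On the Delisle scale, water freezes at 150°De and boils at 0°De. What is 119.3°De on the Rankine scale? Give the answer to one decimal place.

528.5°R

Linear interpolation between the fixed points: C = (119.3 - 150) × 100 / (0 - 150) = 20.4667°C.
Then 20.4667 × 1.8 + 491.67 = 528.5°R.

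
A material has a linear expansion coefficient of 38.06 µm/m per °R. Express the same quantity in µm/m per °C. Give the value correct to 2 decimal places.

Since only a temperature interval is involved, the additive offset between the scales drops out.
A change of 1°C is a change of 1.8°R, so per °C the value is 38.06 × 1.8 = 68.51.

68.51 µm/m per °C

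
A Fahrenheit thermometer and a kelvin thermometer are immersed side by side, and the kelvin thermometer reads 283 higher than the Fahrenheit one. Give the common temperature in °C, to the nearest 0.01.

Let x be the Fahrenheit reading; then the kelvin reading is 5/9·x + 255.372.
(5/9·x + 255.372) - x = 283  ⇒  (-4/9)·x = 27.6278  ⇒  x = -62.1625°F.
In Celsius: (-62.1625 - 32) × 5/9 = -52.31°C.

-52.31°C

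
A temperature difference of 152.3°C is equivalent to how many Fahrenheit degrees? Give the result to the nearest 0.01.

An interval of 1°C corresponds to 1.8°F.
152.3 × 1.8 = 274.14.

274.14°F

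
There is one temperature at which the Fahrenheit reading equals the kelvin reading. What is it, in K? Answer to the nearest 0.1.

574.6 K

Let K be the kelvin reading. The Fahrenheit reading is F = 1.8·K - 459.67.
Set F = K: 1.8·K - 459.67 = K.
(0.8)·K = 459.67  ⇒  K = 574.6.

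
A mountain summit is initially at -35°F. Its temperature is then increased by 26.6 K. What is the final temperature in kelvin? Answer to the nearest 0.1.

Initial temperature in Celsius: (-35 - 32) × 5/9 = -37.2222°C.
The 26.6 K change is an interval; Kelvin and Celsius degrees are the same size, so ΔC = +26.6°C.
Final Celsius temperature: -37.2222 + 26.6000 = -10.6222°C.
In kelvin: -10.6222 + 273.15 = 262.5 K.

262.5 K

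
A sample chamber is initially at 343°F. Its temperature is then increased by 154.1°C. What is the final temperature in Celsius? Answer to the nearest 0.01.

326.88°C

Initial temperature in Celsius: (343 - 32) × 5/9 = 172.7778°C.
Final Celsius temperature: 172.7778 + 154.1000 = 326.8778°C.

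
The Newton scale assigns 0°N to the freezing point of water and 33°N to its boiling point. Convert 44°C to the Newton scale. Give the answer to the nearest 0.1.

14.5°N

Linearly onto the Newton scale: 0 + (44.0000 / 100) × (33 - 0) = 14.5°N.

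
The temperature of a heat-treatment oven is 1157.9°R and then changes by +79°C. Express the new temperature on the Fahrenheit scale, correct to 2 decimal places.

840.43°F

Initial temperature in Celsius: (1157.9 - 491.67) × 5/9 = 370.1278°C.
Final Celsius temperature: 370.1278 + 79.0000 = 449.1278°C.
In Fahrenheit: 449.1278 × 1.8 + 32 = 840.43°F.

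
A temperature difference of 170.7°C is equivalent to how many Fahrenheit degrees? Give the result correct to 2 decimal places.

For a temperature interval the offset drops out; only the factor 1.8 applies.
170.7 × 1.8 = 307.26.

307.26°F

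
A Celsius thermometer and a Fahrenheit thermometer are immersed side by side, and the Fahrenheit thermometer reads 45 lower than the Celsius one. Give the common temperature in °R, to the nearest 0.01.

318.42°R

Let x be the Celsius reading; then the Fahrenheit reading is 1.8·x + 32.
(1.8·x + 32) - x = -45  ⇒  (0.8)·x = -77  ⇒  x = -96.2500°C.
In Rankine: -96.2500 × 1.8 + 491.67 = 318.42°R.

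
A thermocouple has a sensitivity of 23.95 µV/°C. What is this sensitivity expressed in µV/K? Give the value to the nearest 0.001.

23.950 µV/K

The quantity depends on a temperature interval, so only the ratio of degree sizes applies; the offset between the scales is irrelevant.
A change of 1 K is a change of 1°C, so per K the value is 23.95 × 1 = 23.950.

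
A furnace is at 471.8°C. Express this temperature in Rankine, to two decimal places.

In Rankine: 471.8000 × 1.8 + 491.67 = 1340.91°R.

1340.91°R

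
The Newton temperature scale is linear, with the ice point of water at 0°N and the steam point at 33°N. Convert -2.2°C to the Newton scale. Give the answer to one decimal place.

-0.7°N

Linearly onto the Newton scale: 0 + (-2.2000 / 100) × (33 - 0) = -0.7°N.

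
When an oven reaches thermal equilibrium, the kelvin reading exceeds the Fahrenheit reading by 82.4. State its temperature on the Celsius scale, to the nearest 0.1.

198.4°C

Let x be the Fahrenheit reading; then the kelvin reading is 5/9·x + 255.372.
(5/9·x + 255.372) - x = 82.4  ⇒  (-4/9)·x = -172.972  ⇒  x = 389.1875°F.
In Celsius: (389.1875 - 32) × 5/9 = 198.4°C.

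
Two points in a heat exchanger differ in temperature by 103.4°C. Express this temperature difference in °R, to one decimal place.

For a temperature interval the offset drops out; only the factor 1.8 applies.
103.4 × 1.8 = 186.1.

186.1°R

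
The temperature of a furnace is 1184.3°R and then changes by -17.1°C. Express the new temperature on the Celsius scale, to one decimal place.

367.7°C

Initial temperature in Celsius: (1184.3 - 491.67) × 5/9 = 384.7944°C.
Final Celsius temperature: 384.7944 - 17.1000 = 367.6944°C.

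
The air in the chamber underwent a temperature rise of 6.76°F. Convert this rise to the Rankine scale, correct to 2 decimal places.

Fahrenheit and Rankine degrees are the same size, so the interval is unchanged: 6.76.

6.76°R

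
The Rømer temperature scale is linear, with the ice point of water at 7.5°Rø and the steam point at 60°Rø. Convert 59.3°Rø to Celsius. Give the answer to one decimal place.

98.7°C

Linear interpolation between the fixed points: C = (59.3 - 7.5) × 100 / (60 - 7.5) = 98.6667°C.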